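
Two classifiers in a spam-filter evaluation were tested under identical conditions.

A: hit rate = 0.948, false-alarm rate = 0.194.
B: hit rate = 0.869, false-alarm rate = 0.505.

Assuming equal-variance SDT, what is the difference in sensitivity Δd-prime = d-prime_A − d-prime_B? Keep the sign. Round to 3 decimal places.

A: z(0.948) = 1.6258, z(0.194) = -0.8633, d' = 2.4891
B: z(0.869) = 1.1217, z(0.505) = 0.0125, d' = 1.1092
Δd' = d'_A − d'_B = 2.4891 − 1.1092 = 1.3799
A has the higher sensitivity.

Δd-prime = 1.380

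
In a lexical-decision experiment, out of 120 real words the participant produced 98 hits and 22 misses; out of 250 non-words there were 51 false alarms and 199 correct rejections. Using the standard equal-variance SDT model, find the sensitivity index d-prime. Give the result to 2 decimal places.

d-prime = 1.73

H = 98/120 = 0.8167
FA = 51/250 = 0.2040
Φ⁻¹(H) = Φ⁻¹(0.8167) = 0.9029
Φ⁻¹(FA) = Φ⁻¹(0.2040) = -0.8274
d' = z(H) − z(FA) = 0.9029 − (-0.8274) = 1.7303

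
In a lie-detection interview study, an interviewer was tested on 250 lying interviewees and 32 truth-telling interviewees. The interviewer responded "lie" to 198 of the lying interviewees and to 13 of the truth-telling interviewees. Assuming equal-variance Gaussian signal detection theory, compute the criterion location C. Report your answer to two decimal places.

H = 198/250 = 0.7920
FA = 13/32 = 0.4062
z(H) = z(0.7920) = 0.8134
z(FA) = z(0.4062) = -0.2373
c = −½·[z(H) + z(FA)] = −0.5 × (0.8134 + (-0.2373)) = -0.28805

C = -0.29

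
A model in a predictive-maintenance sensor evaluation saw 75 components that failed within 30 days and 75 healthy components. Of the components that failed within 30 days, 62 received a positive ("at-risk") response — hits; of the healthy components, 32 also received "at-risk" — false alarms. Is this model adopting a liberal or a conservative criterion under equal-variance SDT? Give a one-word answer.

z(H) = 0.941, z(FA) = -0.185
c = −½·(z(H) + z(FA)) = -0.378
c < 0 → liberal criterion (biased toward responding “yes”).

liberal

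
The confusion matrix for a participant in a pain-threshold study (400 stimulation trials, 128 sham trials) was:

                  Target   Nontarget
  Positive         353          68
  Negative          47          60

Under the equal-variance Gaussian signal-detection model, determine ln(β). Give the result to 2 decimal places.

H = 353/400 = 0.8825
FA = 68/128 = 0.5312
z(H) = 1.188
z(FA) = 0.078
ln β = −½·[z(H)² − z(FA)²] = −0.5 × (1.411 − 0.006) = -0.7025

ln β = -0.70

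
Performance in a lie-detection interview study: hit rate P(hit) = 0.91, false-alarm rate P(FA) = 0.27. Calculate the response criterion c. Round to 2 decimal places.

c = -0.36

z(H) = 1.3408
z(FA) = -0.6128
c = −½·[z(H) + z(FA)] = −0.5 × (1.3408 + (-0.6128)) = -0.3640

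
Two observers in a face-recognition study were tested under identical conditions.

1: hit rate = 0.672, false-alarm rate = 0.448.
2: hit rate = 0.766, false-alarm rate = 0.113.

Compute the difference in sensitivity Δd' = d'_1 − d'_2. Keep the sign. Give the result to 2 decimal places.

1: z(0.672) = 0.445, z(0.448) = -0.131, d' = 0.576
2: z(0.766) = 0.726, z(0.113) = -1.211, d' = 1.937
Δd' = d'_1 − d'_2 = 0.576 − 1.937 = -1.361
2 has the higher sensitivity.

Δd' = -1.36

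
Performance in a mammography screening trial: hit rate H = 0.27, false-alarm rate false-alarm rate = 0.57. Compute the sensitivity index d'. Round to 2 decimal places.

d' = -0.79

z(H) = z(0.27) = -0.613
z(FA) = z(0.57) = 0.176
d' = z(H) − z(FA) = -0.613 − 0.176 = -0.789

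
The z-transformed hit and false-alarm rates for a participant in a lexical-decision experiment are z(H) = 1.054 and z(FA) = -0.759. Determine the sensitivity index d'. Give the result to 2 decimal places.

d' = 1.81

d' = z(H) − z(FA) = 1.054 − (-0.759) = 1.813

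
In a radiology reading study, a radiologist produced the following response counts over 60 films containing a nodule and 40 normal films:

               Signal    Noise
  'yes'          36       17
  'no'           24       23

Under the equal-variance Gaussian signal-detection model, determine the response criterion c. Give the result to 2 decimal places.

H = 36/60 = 0.6000
FA = 17/40 = 0.4250
Φ⁻¹(0.6000) = 0.253, Φ⁻¹(0.4250) = -0.189
c = −½·[z(H) + z(FA)] = −0.5 × (0.253 + (-0.189)) = -0.032
c < 0: the radiologist has a liberal response bias.

c = -0.03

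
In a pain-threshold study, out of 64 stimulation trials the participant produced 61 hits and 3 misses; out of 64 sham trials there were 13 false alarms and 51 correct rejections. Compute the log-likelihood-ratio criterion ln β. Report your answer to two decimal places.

H = 61/64 = 0.9531
FA = 13/64 = 0.2031
z(0.9531) = 1.676, z(0.2031) = -0.831
ln β = −½·[z(H)² − z(FA)²] = −0.5 × (2.809 − 0.691) = -1.059

ln β = -1.06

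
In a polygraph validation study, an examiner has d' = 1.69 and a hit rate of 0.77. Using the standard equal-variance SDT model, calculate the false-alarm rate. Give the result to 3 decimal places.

false-alarm rate = 0.171

z(hit rate) = z(0.77) = 0.7388
z(FA) = z(H) − d' = 0.7388 − 1.69 = -0.9512
false-alarm rate = Φ(-0.9512) = 0.1708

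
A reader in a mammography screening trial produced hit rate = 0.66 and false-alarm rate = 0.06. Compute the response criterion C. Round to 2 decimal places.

C = 0.57

Φ⁻¹(H) = Φ⁻¹(0.66) = 0.4125
Φ⁻¹(FA) = Φ⁻¹(0.06) = -1.5548
c = −½·[z(H) + z(FA)] = −0.5 × (0.4125 + (-1.5548)) = 0.57115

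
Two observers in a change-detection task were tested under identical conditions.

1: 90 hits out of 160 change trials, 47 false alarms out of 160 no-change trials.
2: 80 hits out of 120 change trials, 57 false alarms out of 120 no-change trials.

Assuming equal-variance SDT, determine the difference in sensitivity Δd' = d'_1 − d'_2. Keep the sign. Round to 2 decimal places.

Δd' = 0.21

1: z(0.5625) = 0.157, z(0.2938) = -0.542, d' = 0.699
2: z(0.6667) = 0.431, z(0.4750) = -0.063, d' = 0.494
Δd' = d'_1 − d'_2 = 0.699 − 0.494 = 0.205
1 has the higher sensitivity.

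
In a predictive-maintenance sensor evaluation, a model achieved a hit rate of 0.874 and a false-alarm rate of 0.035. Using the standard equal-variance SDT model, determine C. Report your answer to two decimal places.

C = 0.33

z(0.874) = 1.1455, z(0.035) = -1.8119
c = −½·[z(H) + z(FA)] = −0.5 × (1.1455 + (-1.8119)) = 0.3332
c > 0: the model has a conservative response bias.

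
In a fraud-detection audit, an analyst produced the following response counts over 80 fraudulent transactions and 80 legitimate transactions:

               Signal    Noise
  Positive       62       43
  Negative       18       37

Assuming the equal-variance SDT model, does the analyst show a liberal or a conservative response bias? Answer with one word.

liberal

z(H) = 0.755, z(FA) = 0.094
c = −½·(z(H) + z(FA)) = -0.4245
c < 0 → liberal criterion (biased toward responding “yes”).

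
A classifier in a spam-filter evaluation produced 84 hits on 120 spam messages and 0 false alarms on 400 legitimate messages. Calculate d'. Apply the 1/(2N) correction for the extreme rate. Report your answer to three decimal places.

The false-alarm rate is 0/400 = 0, so apply the 1/(2N) correction: FA → 1/(2·400) = 0.00125.
z(H) = z(0.70000) = 0.5244
z(FA) = z(0.00125) = -3.0233
d' = 0.5244 − (-3.0233) = 3.5477

d' = 3.548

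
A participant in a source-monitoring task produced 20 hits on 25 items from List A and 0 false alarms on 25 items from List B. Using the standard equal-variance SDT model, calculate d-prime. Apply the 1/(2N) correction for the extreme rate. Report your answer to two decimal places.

The false-alarm rate is 0/25 = 0, so apply the 1/(2N) correction: FA → 1/(2·25) = 0.02000.
z(H) = z(0.80000) = 0.842
z(FA) = z(0.02000) = -2.054
d' = 0.842 − (-2.054) = 2.896

d-prime = 2.90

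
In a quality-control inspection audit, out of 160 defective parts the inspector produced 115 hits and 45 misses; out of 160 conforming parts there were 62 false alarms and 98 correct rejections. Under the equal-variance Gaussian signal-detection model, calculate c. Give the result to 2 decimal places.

H = 115/160 = 0.7188
FA = 62/160 = 0.3875
z(H) = 0.579
z(FA) = -0.286
c = −½·[z(H) + z(FA)] = −0.5 × (0.579 + (-0.286)) = -0.1465
c < 0: the inspector has a liberal response bias.

c = -0.15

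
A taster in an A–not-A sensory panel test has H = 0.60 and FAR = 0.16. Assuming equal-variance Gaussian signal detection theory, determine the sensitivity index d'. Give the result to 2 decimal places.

Φ⁻¹(0.60) = 0.253, Φ⁻¹(0.16) = -0.994
d' = z(H) − z(FA) = 0.253 − (-0.994) = 1.247

d' = 1.25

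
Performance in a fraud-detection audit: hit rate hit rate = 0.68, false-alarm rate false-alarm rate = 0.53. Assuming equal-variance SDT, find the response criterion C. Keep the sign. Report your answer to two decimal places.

C = -0.27

z(H) = z(0.68) = 0.468
z(FA) = z(0.53) = 0.075
c = −½·[z(H) + z(FA)] = −0.5 × (0.468 + 0.075) = -0.2715
c < 0: the analyst has a liberal response bias.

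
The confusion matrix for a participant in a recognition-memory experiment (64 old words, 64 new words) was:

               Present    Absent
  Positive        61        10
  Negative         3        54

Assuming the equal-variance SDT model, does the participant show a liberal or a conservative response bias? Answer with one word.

z(H) = 1.676, z(FA) = -1.010
c = −½·(z(H) + z(FA)) = -0.333
c < 0 → liberal criterion (biased toward responding “yes”).

liberal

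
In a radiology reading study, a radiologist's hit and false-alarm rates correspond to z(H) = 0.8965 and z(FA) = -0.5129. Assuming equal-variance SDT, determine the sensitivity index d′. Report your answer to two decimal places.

d′ = 1.41

d' = z(H) − z(FA) = 0.8965 − (-0.5129) = 1.4094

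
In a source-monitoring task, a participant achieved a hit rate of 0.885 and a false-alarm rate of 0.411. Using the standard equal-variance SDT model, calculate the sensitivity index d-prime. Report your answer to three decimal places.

z(0.885) = 1.2004, z(0.411) = -0.2250
d' = z(H) − z(FA) = 1.2004 − (-0.2250) = 1.4254

d-prime = 1.425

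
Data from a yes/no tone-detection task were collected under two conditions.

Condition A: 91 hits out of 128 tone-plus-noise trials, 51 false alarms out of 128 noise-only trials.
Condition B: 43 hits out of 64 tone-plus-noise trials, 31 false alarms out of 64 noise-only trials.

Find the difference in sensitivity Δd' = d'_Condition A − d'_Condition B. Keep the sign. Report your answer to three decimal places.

Condition A: z(0.7109) = 0.5560, z(0.3984) = -0.2575, d' = 0.8135
Condition B: z(0.6719) = 0.4452, z(0.4844) = -0.0391, d' = 0.4843
Δd' = d'_Condition A − d'_Condition B = 0.8135 − 0.4843 = 0.3292
Condition A has the higher sensitivity.

Δd' = 0.329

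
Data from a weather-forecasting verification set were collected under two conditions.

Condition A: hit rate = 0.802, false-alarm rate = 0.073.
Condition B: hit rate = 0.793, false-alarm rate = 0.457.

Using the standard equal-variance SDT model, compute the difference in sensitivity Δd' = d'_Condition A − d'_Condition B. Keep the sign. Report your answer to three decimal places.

Condition A: z(0.802) = 0.8488, z(0.073) = -1.4538, d' = 2.3026
Condition B: z(0.793) = 0.8169, z(0.457) = -0.1080, d' = 0.9249
Δd' = d'_Condition A − d'_Condition B = 2.3026 − 0.9249 = 1.3777
Condition A has the higher sensitivity.

Δd' = 1.378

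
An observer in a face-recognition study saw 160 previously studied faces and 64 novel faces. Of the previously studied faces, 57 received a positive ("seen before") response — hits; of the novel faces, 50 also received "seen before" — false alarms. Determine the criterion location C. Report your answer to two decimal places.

C = -0.20

H = 57/160 = 0.3563
FA = 50/64 = 0.7812
z(0.3563) = -0.3684, z(0.7812) = 0.7763
c = −½·[z(H) + z(FA)] = −0.5 × (-0.3684 + 0.7763) = -0.20395
c < 0: the observer has a liberal response bias.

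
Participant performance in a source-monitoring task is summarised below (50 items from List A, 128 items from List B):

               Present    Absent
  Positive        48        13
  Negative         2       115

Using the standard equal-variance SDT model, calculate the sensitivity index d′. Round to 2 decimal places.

H = 48/50 = 0.9600
FA = 13/128 = 0.1016
z(H) = 1.751
z(FA) = -1.272
d' = z(H) − z(FA) = 1.751 − (-1.272) = 3.023

d′ = 3.02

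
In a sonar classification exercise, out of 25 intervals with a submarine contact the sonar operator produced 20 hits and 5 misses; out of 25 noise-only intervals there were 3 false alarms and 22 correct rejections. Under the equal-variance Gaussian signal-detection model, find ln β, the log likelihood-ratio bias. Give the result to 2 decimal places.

H = 20/25 = 0.8000
FA = 3/25 = 0.1200
z(H) = 0.842
z(FA) = -1.175
ln β = −½·[z(H)² − z(FA)²] = −0.5 × (0.709 − 1.381) = 0.336

ln β = 0.34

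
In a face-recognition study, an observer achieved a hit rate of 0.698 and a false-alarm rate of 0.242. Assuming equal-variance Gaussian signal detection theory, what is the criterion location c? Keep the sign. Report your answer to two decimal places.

c = 0.09

Φ⁻¹(H) = 0.5187
Φ⁻¹(FA) = -0.6999
c = −½·[z(H) + z(FA)] = −0.5 × (0.5187 + (-0.6999)) = 0.0906
c > 0: the observer has a conservative response bias.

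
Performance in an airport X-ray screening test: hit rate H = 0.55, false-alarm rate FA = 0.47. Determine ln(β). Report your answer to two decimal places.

Φ⁻¹(H) = 0.126
Φ⁻¹(FA) = -0.075
ln β = −½·[z(H)² − z(FA)²] = −0.5 × (0.016 − 0.006) = -0.005

ln β = -0.01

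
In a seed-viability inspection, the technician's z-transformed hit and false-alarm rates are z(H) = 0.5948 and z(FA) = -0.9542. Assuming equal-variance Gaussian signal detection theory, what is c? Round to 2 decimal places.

c = 0.18

c = −½·[z(H) + z(FA)] = −½·(0.5948 + (-0.9542)) = 0.1797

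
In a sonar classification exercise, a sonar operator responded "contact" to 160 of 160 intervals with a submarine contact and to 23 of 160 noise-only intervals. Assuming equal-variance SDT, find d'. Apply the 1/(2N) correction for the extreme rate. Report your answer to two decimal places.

d' = 3.80

The hit rate is 160/160 = 1, so apply the 1/(2N) correction: H → 1 − 1/(2·160) = 0.99687.
z(H) = z(0.99687) = 2.734
z(FA) = z(0.14375) = -1.064
d' = 2.734 − (-1.064) = 3.798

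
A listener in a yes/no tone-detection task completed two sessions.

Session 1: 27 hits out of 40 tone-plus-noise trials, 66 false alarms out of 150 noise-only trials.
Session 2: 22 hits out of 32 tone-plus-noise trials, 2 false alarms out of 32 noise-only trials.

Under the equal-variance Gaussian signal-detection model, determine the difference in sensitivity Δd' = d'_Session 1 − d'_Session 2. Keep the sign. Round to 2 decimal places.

Δd' = -1.42

Session 1: z(0.6750) = 0.454, z(0.4400) = -0.151, d' = 0.605
Session 2: z(0.6875) = 0.489, z(0.0625) = -1.534, d' = 2.023
Δd' = d'_Session 1 − d'_Session 2 = 0.605 − 2.023 = -1.418
Session 2 has the higher sensitivity.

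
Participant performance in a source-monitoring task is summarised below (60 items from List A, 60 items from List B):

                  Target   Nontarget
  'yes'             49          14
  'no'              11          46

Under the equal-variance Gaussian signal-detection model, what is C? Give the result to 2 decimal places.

C = -0.09

H = 49/60 = 0.8167
FA = 14/60 = 0.2333
Φ⁻¹(0.8167) = 0.9029, Φ⁻¹(0.2333) = -0.7280
c = −½·[z(H) + z(FA)] = −0.5 × (0.9029 + (-0.7280)) = -0.08745
c < 0: the participant has a liberal response bias.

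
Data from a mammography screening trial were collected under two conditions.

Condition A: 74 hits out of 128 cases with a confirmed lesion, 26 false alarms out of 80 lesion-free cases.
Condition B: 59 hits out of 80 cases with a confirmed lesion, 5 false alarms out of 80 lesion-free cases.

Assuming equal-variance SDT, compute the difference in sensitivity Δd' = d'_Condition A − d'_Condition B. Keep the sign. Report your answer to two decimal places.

Δd' = -1.52

Condition A: z(0.5781) = 0.197, z(0.3250) = -0.454, d' = 0.651
Condition B: z(0.7375) = 0.636, z(0.0625) = -1.534, d' = 2.170
Δd' = d'_Condition A − d'_Condition B = 0.651 − 2.170 = -1.519
Condition B has the higher sensitivity.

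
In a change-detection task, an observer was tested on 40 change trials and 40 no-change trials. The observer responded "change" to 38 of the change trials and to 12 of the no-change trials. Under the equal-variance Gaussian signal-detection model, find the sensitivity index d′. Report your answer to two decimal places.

d′ = 2.17

H = 38/40 = 0.9500
FA = 12/40 = 0.3000
Φ⁻¹(H) = Φ⁻¹(0.9500) = 1.645
Φ⁻¹(FA) = Φ⁻¹(0.3000) = -0.524
d' = z(H) − z(FA) = 1.645 − (-0.524) = 2.169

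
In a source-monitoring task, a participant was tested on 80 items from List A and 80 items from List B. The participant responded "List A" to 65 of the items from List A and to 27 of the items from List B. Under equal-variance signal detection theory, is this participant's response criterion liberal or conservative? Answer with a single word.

z(H) = 0.887, z(FA) = -0.419
c = −½·(z(H) + z(FA)) = -0.234
c < 0 → liberal criterion (biased toward responding “yes”).

liberal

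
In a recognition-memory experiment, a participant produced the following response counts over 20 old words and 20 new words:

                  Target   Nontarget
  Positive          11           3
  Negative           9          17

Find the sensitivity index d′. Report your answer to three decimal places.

d′ = 1.162

H = 11/20 = 0.5500
FA = 3/20 = 0.1500
z(H) = 0.1257
z(FA) = -1.0364
d' = z(H) − z(FA) = 0.1257 − (-1.0364) = 1.1621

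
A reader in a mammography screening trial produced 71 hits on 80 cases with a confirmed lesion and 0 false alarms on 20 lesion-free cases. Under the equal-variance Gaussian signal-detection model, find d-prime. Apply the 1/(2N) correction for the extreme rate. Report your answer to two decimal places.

d-prime = 3.17

The false-alarm rate is 0/20 = 0, so apply the 1/(2N) correction: FA → 1/(2·20) = 0.02500.
z(H) = z(0.88750) = 1.213
z(FA) = z(0.02500) = -1.960
d' = 1.213 − (-1.960) = 3.173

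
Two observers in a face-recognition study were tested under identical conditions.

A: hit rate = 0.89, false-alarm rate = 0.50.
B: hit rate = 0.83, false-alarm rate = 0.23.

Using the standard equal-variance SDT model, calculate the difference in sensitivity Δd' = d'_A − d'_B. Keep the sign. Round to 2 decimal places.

Δd' = -0.47

A: z(0.89) = 1.227, z(0.50) = 0.000, d' = 1.227
B: z(0.83) = 0.954, z(0.23) = -0.739, d' = 1.693
Δd' = d'_A − d'_B = 1.227 − 1.693 = -0.466
B has the higher sensitivity.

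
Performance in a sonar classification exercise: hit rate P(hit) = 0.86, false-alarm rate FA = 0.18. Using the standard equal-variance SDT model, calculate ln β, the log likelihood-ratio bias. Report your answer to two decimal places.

ln β = -0.16

Φ⁻¹(H) = 1.080
Φ⁻¹(FA) = -0.915
ln β = −½·[z(H)² − z(FA)²] = −0.5 × (1.166 − 0.837) = -0.1645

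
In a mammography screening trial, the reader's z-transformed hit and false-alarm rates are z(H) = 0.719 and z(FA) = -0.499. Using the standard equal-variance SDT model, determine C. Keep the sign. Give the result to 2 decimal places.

c = −½·[z(H) + z(FA)] = −½·(0.719 + (-0.499)) = -0.110

C = -0.11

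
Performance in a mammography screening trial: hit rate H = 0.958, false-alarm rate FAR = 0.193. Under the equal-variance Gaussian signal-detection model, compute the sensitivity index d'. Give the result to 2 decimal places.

d' = 2.59

Φ⁻¹(H) = Φ⁻¹(0.958) = 1.7279
Φ⁻¹(FA) = Φ⁻¹(0.193) = -0.8669
d' = z(H) − z(FA) = 1.7279 − (-0.8669) = 2.5948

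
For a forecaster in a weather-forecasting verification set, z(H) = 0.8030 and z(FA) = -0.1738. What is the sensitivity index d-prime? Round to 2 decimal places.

d' = z(H) − z(FA) = 0.8030 − (-0.1738) = 0.9768

d-prime = 0.98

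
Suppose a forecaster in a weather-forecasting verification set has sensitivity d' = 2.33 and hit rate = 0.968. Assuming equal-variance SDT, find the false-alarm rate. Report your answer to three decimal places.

z(hit rate) = z(0.968) = 1.8522
z(FA) = z(H) − d' = 1.8522 − 2.33 = -0.4778
false-alarm rate = Φ(-0.4778) = 0.3164

false-alarm rate = 0.316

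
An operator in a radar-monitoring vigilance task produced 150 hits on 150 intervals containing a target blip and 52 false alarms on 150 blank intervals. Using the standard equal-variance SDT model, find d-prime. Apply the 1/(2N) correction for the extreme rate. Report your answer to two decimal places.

The hit rate is 150/150 = 1, so apply the 1/(2N) correction: H → 1 − 1/(2·150) = 0.99667.
z(H) = z(0.99667) = 2.713
z(FA) = z(0.34667) = -0.394
d' = 2.713 − (-0.394) = 3.107

d-prime = 3.11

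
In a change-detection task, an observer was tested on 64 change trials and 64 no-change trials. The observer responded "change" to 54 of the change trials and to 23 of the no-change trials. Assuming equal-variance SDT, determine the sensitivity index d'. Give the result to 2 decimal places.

H = 54/64 = 0.8438
FA = 23/64 = 0.3594
Φ⁻¹(H) = 1.0102
Φ⁻¹(FA) = -0.3601
d' = z(H) − z(FA) = 1.0102 − (-0.3601) = 1.3703

d' = 1.37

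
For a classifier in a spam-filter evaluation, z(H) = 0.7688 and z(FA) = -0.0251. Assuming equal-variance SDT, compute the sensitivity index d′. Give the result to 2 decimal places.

d′ = 0.79

d' = z(H) − z(FA) = 0.7688 − (-0.0251) = 0.7939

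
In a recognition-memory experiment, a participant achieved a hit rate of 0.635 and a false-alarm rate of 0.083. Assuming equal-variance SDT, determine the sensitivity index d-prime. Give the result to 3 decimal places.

Φ⁻¹(0.635) = 0.3451, Φ⁻¹(0.083) = -1.3852
d' = z(H) − z(FA) = 0.3451 − (-1.3852) = 1.7303

d-prime = 1.730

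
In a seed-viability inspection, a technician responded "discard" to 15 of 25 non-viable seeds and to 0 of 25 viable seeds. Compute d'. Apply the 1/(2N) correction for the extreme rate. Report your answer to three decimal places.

The false-alarm rate is 0/25 = 0, so apply the 1/(2N) correction: FA → 1/(2·25) = 0.02000.
z(H) = z(0.60000) = 0.2533
z(FA) = z(0.02000) = -2.0537
d' = 0.2533 − (-2.0537) = 2.3070

d' = 2.307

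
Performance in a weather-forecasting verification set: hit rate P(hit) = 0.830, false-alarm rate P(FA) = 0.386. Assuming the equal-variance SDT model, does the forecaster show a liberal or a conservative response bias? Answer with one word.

z(H) = 0.954, z(FA) = -0.290
c = −½·(z(H) + z(FA)) = -0.332
c < 0 → liberal criterion (biased toward responding “yes”).

liberal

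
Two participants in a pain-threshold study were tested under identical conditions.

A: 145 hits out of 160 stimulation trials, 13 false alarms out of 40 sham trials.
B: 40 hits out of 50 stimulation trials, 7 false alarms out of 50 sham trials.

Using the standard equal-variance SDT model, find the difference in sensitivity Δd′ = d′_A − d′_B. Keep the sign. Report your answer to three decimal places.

A: z(0.9062) = 1.3177, z(0.3250) = -0.4538, d' = 1.7715
B: z(0.8000) = 0.8416, z(0.1400) = -1.0803, d' = 1.9219
Δd' = d'_A − d'_B = 1.7715 − 1.9219 = -0.1504
B has the higher sensitivity.

Δd′ = -0.150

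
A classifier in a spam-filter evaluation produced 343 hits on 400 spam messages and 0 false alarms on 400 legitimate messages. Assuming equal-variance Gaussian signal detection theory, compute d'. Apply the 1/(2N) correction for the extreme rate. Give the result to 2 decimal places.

d' = 4.09

The false-alarm rate is 0/400 = 0, so apply the 1/(2N) correction: FA → 1/(2·400) = 0.00125.
z(H) = z(0.85750) = 1.069
z(FA) = z(0.00125) = -3.023
d' = 1.069 − (-3.023) = 4.092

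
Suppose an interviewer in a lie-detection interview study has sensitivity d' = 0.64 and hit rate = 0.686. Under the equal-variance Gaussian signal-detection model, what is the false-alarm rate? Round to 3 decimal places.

false-alarm rate = 0.438

z(hit rate) = z(0.686) = 0.4845
z(FA) = z(H) − d' = 0.4845 − 0.64 = -0.1555
false-alarm rate = Φ(-0.1555) = 0.4382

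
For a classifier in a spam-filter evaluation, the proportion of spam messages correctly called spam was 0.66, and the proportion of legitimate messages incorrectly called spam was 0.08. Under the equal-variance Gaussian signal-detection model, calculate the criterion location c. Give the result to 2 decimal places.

c = 0.50

z(H) = z(0.66) = 0.412
z(FA) = z(0.08) = -1.405
c = −½·[z(H) + z(FA)] = −0.5 × (0.412 + (-1.405)) = 0.4965
c > 0: the classifier has a conservative response bias.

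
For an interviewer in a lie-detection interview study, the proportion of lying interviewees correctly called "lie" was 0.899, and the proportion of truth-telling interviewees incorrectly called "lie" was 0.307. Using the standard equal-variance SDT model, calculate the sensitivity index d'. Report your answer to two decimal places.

Φ⁻¹(H) = 1.276
Φ⁻¹(FA) = -0.504
d' = z(H) − z(FA) = 1.276 − (-0.504) = 1.780

d' = 1.78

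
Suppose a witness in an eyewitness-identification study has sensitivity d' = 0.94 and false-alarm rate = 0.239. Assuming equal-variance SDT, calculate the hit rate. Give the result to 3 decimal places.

z(false-alarm rate) = z(0.239) = -0.7095
z(H) = z(FA) + d' = -0.7095 + 0.94 = 0.2305
hit rate = Φ(0.2305) = 0.5911

hit rate = 0.591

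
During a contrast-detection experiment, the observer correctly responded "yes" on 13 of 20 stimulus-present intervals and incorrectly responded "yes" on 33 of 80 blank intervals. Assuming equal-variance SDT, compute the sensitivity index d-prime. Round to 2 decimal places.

H = 13/20 = 0.6500
FA = 33/80 = 0.4125
Φ⁻¹(0.6500) = 0.3853, Φ⁻¹(0.4125) = -0.2211
d' = z(H) − z(FA) = 0.3853 − (-0.2211) = 0.6064

d-prime = 0.61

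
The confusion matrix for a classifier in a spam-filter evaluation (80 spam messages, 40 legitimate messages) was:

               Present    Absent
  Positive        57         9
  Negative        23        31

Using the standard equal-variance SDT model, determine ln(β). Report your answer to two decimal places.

H = 57/80 = 0.7125
FA = 9/40 = 0.2250
Φ⁻¹(H) = Φ⁻¹(0.7125) = 0.561
Φ⁻¹(FA) = Φ⁻¹(0.2250) = -0.755
ln β = −½·[z(H)² − z(FA)²] = −0.5 × (0.315 − 0.570) = 0.1275

ln β = 0.13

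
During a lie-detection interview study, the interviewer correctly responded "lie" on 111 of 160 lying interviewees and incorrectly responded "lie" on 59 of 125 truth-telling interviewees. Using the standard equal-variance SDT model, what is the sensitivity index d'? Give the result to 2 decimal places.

d' = 0.58

H = 111/160 = 0.6937
FA = 59/125 = 0.4720
z(H) = z(0.6937) = 0.506
z(FA) = z(0.4720) = -0.070
d' = z(H) − z(FA) = 0.506 − (-0.070) = 0.576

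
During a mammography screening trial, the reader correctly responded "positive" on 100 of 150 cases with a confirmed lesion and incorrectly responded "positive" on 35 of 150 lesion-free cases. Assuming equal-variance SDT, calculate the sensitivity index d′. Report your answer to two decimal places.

d′ = 1.16

H = 100/150 = 0.6667
FA = 35/150 = 0.2333
z(H) = z(0.6667) = 0.431
z(FA) = z(0.2333) = -0.728
d' = z(H) − z(FA) = 0.431 − (-0.728) = 1.159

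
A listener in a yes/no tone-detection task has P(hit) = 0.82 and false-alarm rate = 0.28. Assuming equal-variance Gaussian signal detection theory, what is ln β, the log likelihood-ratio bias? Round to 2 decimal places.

z(H) = 0.915
z(FA) = -0.583
ln β = −½·[z(H)² − z(FA)²] = −0.5 × (0.837 − 0.340) = -0.2485

ln β = -0.25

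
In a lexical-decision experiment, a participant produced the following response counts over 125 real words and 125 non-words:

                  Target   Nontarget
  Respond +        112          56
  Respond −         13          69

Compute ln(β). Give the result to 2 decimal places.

H = 112/125 = 0.8960
FA = 56/125 = 0.4480
z(H) = z(0.8960) = 1.259
z(FA) = z(0.4480) = -0.131
ln β = −½·[z(H)² − z(FA)²] = −0.5 × (1.585 − 0.017) = -0.784

ln β = -0.78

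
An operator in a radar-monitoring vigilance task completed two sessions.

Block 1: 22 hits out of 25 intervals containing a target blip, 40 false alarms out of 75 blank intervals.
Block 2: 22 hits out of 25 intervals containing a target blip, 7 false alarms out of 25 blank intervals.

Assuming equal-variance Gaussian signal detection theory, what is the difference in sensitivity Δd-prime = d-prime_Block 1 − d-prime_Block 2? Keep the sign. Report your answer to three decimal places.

Δd-prime = -0.666

Block 1: z(0.8800) = 1.1750, z(0.5333) = 0.0836, d' = 1.0914
Block 2: z(0.8800) = 1.1750, z(0.2800) = -0.5828, d' = 1.7578
Δd' = d'_Block 1 − d'_Block 2 = 1.0914 − 1.7578 = -0.6664
Block 2 has the higher sensitivity.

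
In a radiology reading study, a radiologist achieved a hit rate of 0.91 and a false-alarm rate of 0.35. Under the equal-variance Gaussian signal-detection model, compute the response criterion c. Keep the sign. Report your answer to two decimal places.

z(0.91) = 1.341, z(0.35) = -0.385
c = −½·[z(H) + z(FA)] = −0.5 × (1.341 + (-0.385)) = -0.478

c = -0.48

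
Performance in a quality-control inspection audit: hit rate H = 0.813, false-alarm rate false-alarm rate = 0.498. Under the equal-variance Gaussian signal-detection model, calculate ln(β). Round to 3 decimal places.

ln β = -0.395

Φ⁻¹(H) = Φ⁻¹(0.813) = 0.8890
Φ⁻¹(FA) = Φ⁻¹(0.498) = -0.0050
ln β = −½·[z(H)² − z(FA)²] = −0.5 × (0.7903 − 0.0000) = -0.39515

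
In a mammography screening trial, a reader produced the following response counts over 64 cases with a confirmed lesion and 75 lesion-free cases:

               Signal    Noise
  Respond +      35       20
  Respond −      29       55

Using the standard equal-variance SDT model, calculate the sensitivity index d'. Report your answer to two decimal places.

d' = 0.74

H = 35/64 = 0.5469
FA = 20/75 = 0.2667
Φ⁻¹(H) = 0.118
Φ⁻¹(FA) = -0.623
d' = z(H) − z(FA) = 0.118 − (-0.623) = 0.741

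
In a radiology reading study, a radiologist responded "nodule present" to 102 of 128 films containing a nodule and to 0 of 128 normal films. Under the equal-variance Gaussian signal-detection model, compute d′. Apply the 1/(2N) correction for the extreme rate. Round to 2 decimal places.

The false-alarm rate is 0/128 = 0, so apply the 1/(2N) correction: FA → 1/(2·128) = 0.00391.
z(H) = z(0.79688) = 0.831
z(FA) = z(0.00391) = -2.660
d' = 0.831 − (-2.660) = 3.491

d′ = 3.49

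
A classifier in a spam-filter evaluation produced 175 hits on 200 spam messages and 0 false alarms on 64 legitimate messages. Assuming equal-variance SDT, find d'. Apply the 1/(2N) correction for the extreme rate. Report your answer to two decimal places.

The false-alarm rate is 0/64 = 0, so apply the 1/(2N) correction: FA → 1/(2·64) = 0.00781.
z(H) = z(0.87500) = 1.150
z(FA) = z(0.00781) = -2.418
d' = 1.150 − (-2.418) = 3.568

d' = 3.57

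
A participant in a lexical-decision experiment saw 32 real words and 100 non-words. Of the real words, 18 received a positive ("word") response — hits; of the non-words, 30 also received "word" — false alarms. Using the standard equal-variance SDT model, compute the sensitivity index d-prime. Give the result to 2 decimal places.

H = 18/32 = 0.5625
FA = 30/100 = 0.3000
z(0.5625) = 0.1573, z(0.3000) = -0.5244
d' = z(H) − z(FA) = 0.1573 − (-0.5244) = 0.6817

d-prime = 0.68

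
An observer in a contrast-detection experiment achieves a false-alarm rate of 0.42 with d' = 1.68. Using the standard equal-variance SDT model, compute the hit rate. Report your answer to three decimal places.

hit rate = 0.930

z(false-alarm rate) = z(0.42) = -0.2019
z(H) = z(FA) + d' = -0.2019 + 1.68 = 1.4781
hit rate = Φ(1.4781) = 0.9303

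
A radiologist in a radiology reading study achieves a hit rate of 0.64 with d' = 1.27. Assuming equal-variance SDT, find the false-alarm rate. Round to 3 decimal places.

false-alarm rate = 0.181

z(hit rate) = z(0.64) = 0.3585
z(FA) = z(H) − d' = 0.3585 − 1.27 = -0.9115
false-alarm rate = Φ(-0.9115) = 0.1810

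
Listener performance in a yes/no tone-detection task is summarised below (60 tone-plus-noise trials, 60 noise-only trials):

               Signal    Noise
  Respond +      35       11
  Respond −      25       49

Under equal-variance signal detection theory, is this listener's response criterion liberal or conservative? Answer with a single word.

z(H) = 0.210, z(FA) = -0.903
c = −½·(z(H) + z(FA)) = 0.3465
c > 0 → conservative criterion (biased toward responding “no”).

conservative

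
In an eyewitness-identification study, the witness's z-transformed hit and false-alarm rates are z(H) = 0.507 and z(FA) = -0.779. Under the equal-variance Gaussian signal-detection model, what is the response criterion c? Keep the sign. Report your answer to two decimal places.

c = 0.14

c = −½·[z(H) + z(FA)] = −½·(0.507 + (-0.779)) = 0.136
c > 0: the witness has a conservative response bias.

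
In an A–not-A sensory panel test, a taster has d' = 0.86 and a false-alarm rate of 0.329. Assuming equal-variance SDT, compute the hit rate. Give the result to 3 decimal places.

hit rate = 0.662

z(false-alarm rate) = z(0.329) = -0.4427
z(H) = z(FA) + d' = -0.4427 + 0.86 = 0.4173
hit rate = Φ(0.4173) = 0.6618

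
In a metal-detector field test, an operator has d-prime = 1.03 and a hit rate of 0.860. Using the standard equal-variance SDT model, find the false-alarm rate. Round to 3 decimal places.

z(hit rate) = z(0.860) = 1.0803
z(FA) = z(H) − d' = 1.0803 − 1.03 = 0.0503
false-alarm rate = Φ(0.0503) = 0.5201

false-alarm rate = 0.520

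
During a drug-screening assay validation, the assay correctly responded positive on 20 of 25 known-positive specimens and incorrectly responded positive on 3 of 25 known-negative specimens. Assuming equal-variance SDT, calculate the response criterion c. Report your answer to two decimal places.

H = 20/25 = 0.8000
FA = 3/25 = 0.1200
z(H) = z(0.8000) = 0.842
z(FA) = z(0.1200) = -1.175
c = −½·[z(H) + z(FA)] = −0.5 × (0.842 + (-1.175)) = 0.1665

c = 0.17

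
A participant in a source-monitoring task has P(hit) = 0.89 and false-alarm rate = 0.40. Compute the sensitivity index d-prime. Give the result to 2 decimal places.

z(0.89) = 1.2265, z(0.40) = -0.2533
d' = z(H) − z(FA) = 1.2265 − (-0.2533) = 1.4798

d-prime = 1.48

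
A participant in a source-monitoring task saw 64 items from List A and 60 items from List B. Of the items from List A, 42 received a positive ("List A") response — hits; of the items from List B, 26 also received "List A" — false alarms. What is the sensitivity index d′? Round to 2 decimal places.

H = 42/64 = 0.6562
FA = 26/60 = 0.4333
Φ⁻¹(0.6562) = 0.402, Φ⁻¹(0.4333) = -0.168
d' = z(H) − z(FA) = 0.402 − (-0.168) = 0.570

d′ = 0.57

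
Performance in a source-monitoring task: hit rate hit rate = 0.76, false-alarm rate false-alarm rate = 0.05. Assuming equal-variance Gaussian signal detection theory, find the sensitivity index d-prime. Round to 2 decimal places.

Φ⁻¹(0.76) = 0.706, Φ⁻¹(0.05) = -1.645
d' = z(H) − z(FA) = 0.706 − (-1.645) = 2.351

d-prime = 2.35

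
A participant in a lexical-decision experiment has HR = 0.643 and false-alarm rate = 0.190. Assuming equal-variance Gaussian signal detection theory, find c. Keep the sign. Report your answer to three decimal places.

z(H) = 0.3665
z(FA) = -0.8779
c = −½·[z(H) + z(FA)] = −0.5 × (0.3665 + (-0.8779)) = 0.2557
c > 0: the participant has a conservative response bias.

c = 0.256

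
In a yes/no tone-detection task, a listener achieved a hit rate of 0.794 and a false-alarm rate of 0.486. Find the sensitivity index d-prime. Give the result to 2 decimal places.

d-prime = 0.86

z(H) = 0.820
z(FA) = -0.035
d' = z(H) − z(FA) = 0.820 − (-0.035) = 0.855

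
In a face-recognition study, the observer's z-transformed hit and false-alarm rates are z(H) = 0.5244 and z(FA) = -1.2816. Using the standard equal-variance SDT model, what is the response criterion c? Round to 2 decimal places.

c = 0.38

c = −½·[z(H) + z(FA)] = −½·(0.5244 + (-1.2816)) = 0.3786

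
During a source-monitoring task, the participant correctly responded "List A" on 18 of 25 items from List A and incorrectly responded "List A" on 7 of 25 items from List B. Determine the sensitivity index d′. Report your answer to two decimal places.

H = 18/25 = 0.7200
FA = 7/25 = 0.2800
Φ⁻¹(H) = 0.5828
Φ⁻¹(FA) = -0.5828
d' = z(H) − z(FA) = 0.5828 − (-0.5828) = 1.1656

d′ = 1.17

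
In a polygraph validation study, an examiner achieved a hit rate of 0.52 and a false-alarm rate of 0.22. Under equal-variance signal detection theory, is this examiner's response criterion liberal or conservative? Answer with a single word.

conservative

z(H) = 0.050, z(FA) = -0.772
c = −½·(z(H) + z(FA)) = 0.361
c > 0 → conservative criterion (biased toward responding “no”).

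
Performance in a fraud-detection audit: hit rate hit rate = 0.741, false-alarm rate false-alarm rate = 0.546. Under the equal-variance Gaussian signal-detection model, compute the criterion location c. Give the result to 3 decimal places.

z(H) = z(0.741) = 0.6464
z(FA) = z(0.546) = 0.1156
c = −½·[z(H) + z(FA)] = −0.5 × (0.6464 + 0.1156) = -0.3810
c < 0: the analyst has a liberal response bias.

c = -0.381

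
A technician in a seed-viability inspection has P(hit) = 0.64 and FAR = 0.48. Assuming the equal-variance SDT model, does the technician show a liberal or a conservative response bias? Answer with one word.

z(H) = 0.358, z(FA) = -0.050
c = −½·(z(H) + z(FA)) = -0.154
c < 0 → liberal criterion (biased toward responding “yes”).

liberal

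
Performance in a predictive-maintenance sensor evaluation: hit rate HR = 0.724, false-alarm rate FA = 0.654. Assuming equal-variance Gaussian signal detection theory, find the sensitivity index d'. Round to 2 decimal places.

d' = 0.20

z(H) = 0.595
z(FA) = 0.396
d' = z(H) − z(FA) = 0.595 − 0.396 = 0.199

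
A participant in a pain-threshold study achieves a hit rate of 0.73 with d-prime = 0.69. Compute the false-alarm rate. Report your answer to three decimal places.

z(hit rate) = z(0.73) = 0.6128
z(FA) = z(H) − d' = 0.6128 − 0.69 = -0.0772
false-alarm rate = Φ(-0.0772) = 0.4692

false-alarm rate = 0.469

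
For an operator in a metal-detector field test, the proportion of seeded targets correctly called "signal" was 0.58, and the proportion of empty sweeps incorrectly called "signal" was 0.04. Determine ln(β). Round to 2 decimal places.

z(0.58) = 0.202, z(0.04) = -1.751
ln β = −½·[z(H)² − z(FA)²] = −0.5 × (0.041 − 3.066) = 1.5125

ln β = 1.51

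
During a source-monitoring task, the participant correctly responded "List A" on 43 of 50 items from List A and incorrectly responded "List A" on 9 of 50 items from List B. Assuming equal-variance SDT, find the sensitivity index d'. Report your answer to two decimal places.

d' = 2.00

H = 43/50 = 0.8600
FA = 9/50 = 0.1800
z(0.8600) = 1.0803, z(0.1800) = -0.9154
d' = z(H) − z(FA) = 1.0803 − (-0.9154) = 1.9957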